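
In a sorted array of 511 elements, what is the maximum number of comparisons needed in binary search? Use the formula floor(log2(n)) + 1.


Binary search halves the search space each step.
Maximum comparisons = floor(log2(511)) + 1
log2(511) = 8.9972
floor(log2(511)) = 8, so 8 + 1 = 9
Final answer: 9


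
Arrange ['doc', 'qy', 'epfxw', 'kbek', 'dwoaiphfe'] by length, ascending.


Compute lengths:
  'doc' has length 3
  'qy' has length 2
  'epfxw' has length 5
  'kbek' has length 4
  'dwoaiphfe' has length 9
Lengths in increasing order: 2 < 3 < 4 < 5 < 9
Listing the words in that order gives the answer.
Final answer: ['qy', 'doc', 'kbek', 'epfxw', 'dwoaiphfe']


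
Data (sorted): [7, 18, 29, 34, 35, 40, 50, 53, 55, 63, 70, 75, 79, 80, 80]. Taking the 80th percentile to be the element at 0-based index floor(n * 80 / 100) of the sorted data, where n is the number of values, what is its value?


The dataset has n = 15 elements.
Index = floor(15 * 80 / 100) = floor(1200 / 100) = floor(12) = 12
Counting from index 0 in the sorted data, the element at index 12 is 79.
Final answer: 79


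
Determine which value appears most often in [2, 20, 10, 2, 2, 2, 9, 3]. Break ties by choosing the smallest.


Count the frequency of each value:
  2 appears 4 time(s)
  3 appears 1 time(s)
  9 appears 1 time(s)
  10 appears 1 time(s)
  20 appears 1 time(s)
Maximum frequency is 4.
Only 2 reaches that frequency, so it is the mode.
Final answer: 2


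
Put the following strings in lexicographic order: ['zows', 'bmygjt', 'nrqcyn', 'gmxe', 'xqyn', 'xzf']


Compare strings character by character (the first differing letter decides):
  'bmygjt' < 'gmxe' since 'b' < 'g' at position 1
  'gmxe' < 'nrqcyn' since 'g' < 'n' at position 1
  'nrqcyn' < 'xqyn' since 'n' < 'x' at position 1
  'xqyn' < 'xzf' since 'q' < 'z' at position 2
  'xzf' < 'zows' since 'x' < 'z' at position 1
Chaining these comparisons gives the alphabetical order.
Final answer: ['bmygjt', 'gmxe', 'nrqcyn', 'xqyn', 'xzf', 'zows']


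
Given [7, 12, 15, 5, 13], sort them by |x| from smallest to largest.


Compute absolute values:
  |7| = 7
  |12| = 12
  |15| = 15
  |5| = 5
  |13| = 13
Absolute values in increasing order: 5 < 7 < 12 < 13 < 15
Listing the original numbers in that order gives the answer.
Final answer: [5, 7, 12, 13, 15]


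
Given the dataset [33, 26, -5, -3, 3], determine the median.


First, sort the list: [-5, -3, 3, 26, 33]
The list has 5 elements (odd count).
The middle index is 2 (0-based), and the element there is 3.
Final answer: 3


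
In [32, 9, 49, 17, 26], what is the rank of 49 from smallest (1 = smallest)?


Sort ascending: [9, 17, 26, 32, 49]
Find 49 in the sorted list.
49 is at position 5 (1-indexed).
Final answer: 5


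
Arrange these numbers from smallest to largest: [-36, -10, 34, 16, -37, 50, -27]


Original list: [-36, -10, 34, 16, -37, 50, -27]
Repeatedly take the smallest remaining element:
  Remaining [-36, -10, 34, 16, -37, 50, -27] -> smallest is -37
  Remaining [-36, -10, 34, 16, 50, -27] -> smallest is -36
  Remaining [-10, 34, 16, 50, -27] -> smallest is -27
  Remaining [-10, 34, 16, 50] -> smallest is -10
  Remaining [34, 16, 50] -> smallest is 16
  Remaining [34, 50] -> smallest is 34
  Remaining [50] -> smallest is 50
Collecting the picks in order gives the sorted list.
Final answer: [-37, -36, -27, -10, 16, 34, 50]


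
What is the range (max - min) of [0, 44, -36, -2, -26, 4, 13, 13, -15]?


Maximum value: 44
Minimum value: -36
Range = 44 - (-36) = 80
Final answer: 80


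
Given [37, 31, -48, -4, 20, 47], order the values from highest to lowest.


Original list: [37, 31, -48, -4, 20, 47]
Repeatedly take the largest remaining element:
  Remaining [37, 31, -48, -4, 20, 47] -> largest is 47
  Remaining [37, 31, -48, -4, 20] -> largest is 37
  Remaining [31, -48, -4, 20] -> largest is 31
  Remaining [-48, -4, 20] -> largest is 20
  Remaining [-48, -4] -> largest is -4
  Remaining [-48] -> largest is -48
Collecting the picks in order gives the descending list.
Final answer: [47, 37, 31, 20, -4, -48]


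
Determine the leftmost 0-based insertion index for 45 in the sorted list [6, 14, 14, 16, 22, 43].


List is sorted: [6, 14, 14, 16, 22, 43]
We need the leftmost position where 45 can be inserted, i.e. the first index whose element is >= 45 (or the end of the list if none is).
Binary search with low=0, high=6 (0-based indices):
  low=0, high=6, mid=3: a[3]=16 < 45, so low = 4
  low=4, high=6, mid=5: a[5]=43 < 45, so low = 6
Now low = high = 6, so the insertion index is 6.
Final answer: 6


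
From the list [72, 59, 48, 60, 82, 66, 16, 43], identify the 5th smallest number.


Sort ascending: [16, 43, 48, 59, 60, 66, 72, 82]
The 5th element (1-indexed) is at index 4.
Value = 60
Final answer: 60


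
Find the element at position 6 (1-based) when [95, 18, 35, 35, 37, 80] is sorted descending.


Sort descending: [95, 80, 37, 35, 35, 18]
The 6th element (1-indexed) is at index 5.
Value = 18
Final answer: 18


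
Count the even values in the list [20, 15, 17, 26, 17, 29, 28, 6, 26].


Check each element:
  20 is even
  15 is odd
  17 is odd
  26 is even
  17 is odd
  29 is odd
  28 is even
  6 is even
  26 is even
Evens: [20, 26, 28, 6, 26]
Count of evens = 5
Final answer: 5


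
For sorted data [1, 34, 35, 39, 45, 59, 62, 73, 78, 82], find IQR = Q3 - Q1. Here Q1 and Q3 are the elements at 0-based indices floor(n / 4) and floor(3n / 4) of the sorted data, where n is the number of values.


The data has n = 10 elements.
Q1 index = floor(10 / 4) = floor(2.5) = 2; Q3 index = floor(3 * 10 / 4) = floor(7.5) = 7
Q1 = element at index 2 = 35
Q3 = element at index 7 = 73
IQR = 73 - 35 = 38
Final answer: 38


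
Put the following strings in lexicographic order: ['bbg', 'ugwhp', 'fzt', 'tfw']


Compare strings character by character (the first differing letter decides):
  'bbg' < 'fzt' since 'b' < 'f' at position 1
  'fzt' < 'tfw' since 'f' < 't' at position 1
  'tfw' < 'ugwhp' since 't' < 'u' at position 1
Chaining these comparisons gives the alphabetical order.
Final answer: ['bbg', 'fzt', 'tfw', 'ugwhp']


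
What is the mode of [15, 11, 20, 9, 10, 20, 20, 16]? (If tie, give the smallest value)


Count the frequency of each value:
  9 appears 1 time(s)
  10 appears 1 time(s)
  11 appears 1 time(s)
  15 appears 1 time(s)
  16 appears 1 time(s)
  20 appears 3 time(s)
Maximum frequency is 3.
Only 20 reaches that frequency, so it is the mode.
Final answer: 20


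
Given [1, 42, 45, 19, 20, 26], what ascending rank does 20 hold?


Sort ascending: [1, 19, 20, 26, 42, 45]
Find 20 in the sorted list.
20 is at position 3 (1-indexed).
Final answer: 3


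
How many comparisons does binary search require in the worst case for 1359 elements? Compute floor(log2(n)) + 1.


Binary search halves the search space each step.
Maximum comparisons = floor(log2(1359)) + 1
log2(1359) = 10.4083
floor(log2(1359)) = 10, so 10 + 1 = 11
Final answer: 11


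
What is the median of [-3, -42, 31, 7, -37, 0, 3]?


First, sort the list: [-42, -37, -3, 0, 3, 7, 31]
The list has 7 elements (odd count).
The middle index is 3 (0-based), and the element there is 0.
Final answer: 0


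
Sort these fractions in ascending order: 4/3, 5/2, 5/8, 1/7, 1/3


Convert to decimal for comparison:
  4/3 = 1.3333
  5/2 = 2.5
  5/8 = 0.625
  1/7 = 0.1429
  1/3 = 0.3333
Decimals in increasing order: 0.1429 < 0.3333 < 0.625 < 1.3333 < 2.5
Writing each back as its fraction gives the sorted order.
Final answer: 1/7, 1/3, 5/8, 4/3, 5/2


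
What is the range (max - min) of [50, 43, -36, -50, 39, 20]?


Maximum value: 50
Minimum value: -50
Range = 50 - (-50) = 100
Final answer: 100


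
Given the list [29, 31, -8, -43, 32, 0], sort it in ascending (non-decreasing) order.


Original list: [29, 31, -8, -43, 32, 0]
Repeatedly take the smallest remaining element:
  Remaining [29, 31, -8, -43, 32, 0] -> smallest is -43
  Remaining [29, 31, -8, 32, 0] -> smallest is -8
  Remaining [29, 31, 32, 0] -> smallest is 0
  Remaining [29, 31, 32] -> smallest is 29
  Remaining [31, 32] -> smallest is 31
  Remaining [32] -> smallest is 32
Collecting the picks in order gives the sorted list.
Final answer: [-43, -8, 0, 29, 31, 32]


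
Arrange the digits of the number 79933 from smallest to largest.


The number 79933 has digits: 7, 9, 9, 3, 3
Sorted: 3, 3, 7, 9, 9
Joining the sorted digits gives the result.
Final answer: 33799


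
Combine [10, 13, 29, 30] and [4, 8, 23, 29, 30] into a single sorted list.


List A: [10, 13, 29, 30]
List B: [4, 8, 23, 29, 30]
Repeatedly compare the front elements and take the smaller:
  10 vs 4 -> take 4
  10 vs 8 -> take 8
  10 vs 23 -> take 10
  13 vs 23 -> take 13
  29 vs 23 -> take 23
  29 vs 29 -> take 29
  30 vs 29 -> take 29
  30 vs 30 -> take 30
  A is exhausted; append the rest of B: [30]
Final answer: [4, 8, 10, 13, 23, 29, 29, 30, 30]


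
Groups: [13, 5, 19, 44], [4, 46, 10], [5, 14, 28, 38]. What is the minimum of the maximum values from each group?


Find max of each group:
  Group 1: [13, 5, 19, 44] -> max = 44
  Group 2: [4, 46, 10] -> max = 46
  Group 3: [5, 14, 28, 38] -> max = 38
Maxes: [44, 46, 38]
Minimum of maxes = 38
Final answer: 38


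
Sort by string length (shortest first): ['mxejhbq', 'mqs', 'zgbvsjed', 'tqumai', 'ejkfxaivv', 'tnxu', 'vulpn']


Compute lengths:
  'mxejhbq' has length 7
  'mqs' has length 3
  'zgbvsjed' has length 8
  'tqumai' has length 6
  'ejkfxaivv' has length 9
  'tnxu' has length 4
  'vulpn' has length 5
Lengths in increasing order: 3 < 4 < 5 < 6 < 7 < 8 < 9
Listing the words in that order gives the answer.
Final answer: ['mqs', 'tnxu', 'vulpn', 'tqumai', 'mxejhbq', 'zgbvsjed', 'ejkfxaivv']


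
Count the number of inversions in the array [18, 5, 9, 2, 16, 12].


For each element, count the later elements that are smaller than it:
  18 (index 0): smaller elements after it = [5, 9, 2, 16, 12] -> 5
  5 (index 1): smaller elements after it = [2] -> 1
  9 (index 2): smaller elements after it = [2] -> 1
  2 (index 3): smaller elements after it = [] -> 0
  16 (index 4): smaller elements after it = [12] -> 1
Total inversions = 5 + 1 + 1 + 0 + 1 = 8
Final answer: 8


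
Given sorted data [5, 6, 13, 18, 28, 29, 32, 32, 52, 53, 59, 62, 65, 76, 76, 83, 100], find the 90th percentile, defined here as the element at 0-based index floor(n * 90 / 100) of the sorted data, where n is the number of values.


The dataset has n = 17 elements.
Index = floor(17 * 90 / 100) = floor(1530 / 100) = floor(15.3) = 15
Counting from index 0 in the sorted data, the element at index 15 is 83.
Final answer: 83


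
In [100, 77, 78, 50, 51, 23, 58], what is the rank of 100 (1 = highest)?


Sort descending: [100, 78, 77, 58, 51, 50, 23]
Find 100 in the sorted list.
100 is at position 1.
Final answer: 1


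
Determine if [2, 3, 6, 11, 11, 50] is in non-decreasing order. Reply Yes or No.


Check consecutive pairs:
  2 <= 3? True
  3 <= 6? True
  6 <= 11? True
  11 <= 11? True
  11 <= 50? True
Every consecutive pair is in order, so the list is non-decreasing.
Final answer: Yes


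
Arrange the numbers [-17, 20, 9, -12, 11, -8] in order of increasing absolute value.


Compute absolute values:
  |-17| = 17
  |20| = 20
  |9| = 9
  |-12| = 12
  |11| = 11
  |-8| = 8
Absolute values in increasing order: 8 < 9 < 11 < 12 < 17 < 20
Listing the original numbers in that order gives the answer.
Final answer: [-8, 9, 11, -12, -17, 20]


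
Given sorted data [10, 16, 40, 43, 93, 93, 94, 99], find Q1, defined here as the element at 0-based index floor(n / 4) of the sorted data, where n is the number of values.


The list has n = 8 elements.
Q1 index = floor(8 / 4) = floor(2) = 2
Counting from index 0 in the sorted data, the element at index 2 is 40.
Final answer: 40


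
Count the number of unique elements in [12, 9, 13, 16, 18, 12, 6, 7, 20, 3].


List all unique values:
Distinct values: [3, 6, 7, 9, 12, 13, 16, 18, 20]
Count = 9
Final answer: 9


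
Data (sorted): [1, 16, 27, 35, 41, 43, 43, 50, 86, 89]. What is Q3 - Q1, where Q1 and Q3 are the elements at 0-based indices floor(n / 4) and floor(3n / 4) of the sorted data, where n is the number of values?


The data has n = 10 elements.
Q1 index = floor(10 / 4) = floor(2.5) = 2; Q3 index = floor(3 * 10 / 4) = floor(7.5) = 7
Q1 = element at index 2 = 27
Q3 = element at index 7 = 50
IQR = 50 - 27 = 23
Final answer: 23


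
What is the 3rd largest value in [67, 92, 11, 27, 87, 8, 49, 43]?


Sort descending: [92, 87, 67, 49, 43, 27, 11, 8]
The 3rd element (1-indexed) is at index 2.
Value = 67
Final answer: 67


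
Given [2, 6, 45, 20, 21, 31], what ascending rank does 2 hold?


Sort ascending: [2, 6, 20, 21, 31, 45]
Find 2 in the sorted list.
2 is at position 1 (1-indexed).
Final answer: 1


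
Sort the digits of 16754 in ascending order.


The number 16754 has digits: 1, 6, 7, 5, 4
Sorted: 1, 4, 5, 6, 7
Joining the sorted digits gives the result.
Final answer: 14567


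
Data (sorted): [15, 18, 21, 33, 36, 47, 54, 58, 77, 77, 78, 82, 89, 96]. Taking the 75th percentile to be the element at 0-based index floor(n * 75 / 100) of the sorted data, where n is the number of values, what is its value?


The dataset has n = 14 elements.
Index = floor(14 * 75 / 100) = floor(1050 / 100) = floor(10.5) = 10
Counting from index 0 in the sorted data, the element at index 10 is 78.
Final answer: 78


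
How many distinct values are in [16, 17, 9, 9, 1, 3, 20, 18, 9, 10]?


List all unique values:
Distinct values: [1, 3, 9, 10, 16, 17, 18, 20]
Count = 8
Final answer: 8


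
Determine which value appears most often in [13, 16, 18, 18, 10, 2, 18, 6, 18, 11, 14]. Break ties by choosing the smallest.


Count the frequency of each value:
  2 appears 1 time(s)
  6 appears 1 time(s)
  10 appears 1 time(s)
  11 appears 1 time(s)
  13 appears 1 time(s)
  14 appears 1 time(s)
  16 appears 1 time(s)
  18 appears 4 time(s)
Maximum frequency is 4.
Only 18 reaches that frequency, so it is the mode.
Final answer: 18


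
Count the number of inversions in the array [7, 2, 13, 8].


For each element, count the later elements that are smaller than it:
  7 (index 0): smaller elements after it = [2] -> 1
  2 (index 1): smaller elements after it = [] -> 0
  13 (index 2): smaller elements after it = [8] -> 1
Total inversions = 1 + 0 + 1 = 2
Final answer: 2


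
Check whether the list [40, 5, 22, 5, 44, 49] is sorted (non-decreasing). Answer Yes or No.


Check consecutive pairs:
  40 <= 5? False
  5 <= 22? True
  22 <= 5? False
  5 <= 44? True
  44 <= 49? True
2 consecutive pair(s) are out of order, so the list is not sorted.
Final answer: No


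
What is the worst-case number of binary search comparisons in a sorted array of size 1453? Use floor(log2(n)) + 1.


Binary search halves the search space each step.
Maximum comparisons = floor(log2(1453)) + 1
log2(1453) = 10.5048
floor(log2(1453)) = 10, so 10 + 1 = 11
Final answer: 11


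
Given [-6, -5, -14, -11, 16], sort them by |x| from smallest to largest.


Compute absolute values:
  |-6| = 6
  |-5| = 5
  |-14| = 14
  |-11| = 11
  |16| = 16
Absolute values in increasing order: 5 < 6 < 11 < 14 < 16
Listing the original numbers in that order gives the answer.
Final answer: [-5, -6, -11, -14, 16]


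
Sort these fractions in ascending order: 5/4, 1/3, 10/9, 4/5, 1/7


Convert to decimal for comparison:
  5/4 = 1.25
  1/3 = 0.3333
  10/9 = 1.1111
  4/5 = 0.8
  1/7 = 0.1429
Decimals in increasing order: 0.1429 < 0.3333 < 0.8 < 1.1111 < 1.25
Writing each back as its fraction gives the sorted order.
Final answer: 1/7, 1/3, 4/5, 10/9, 5/4


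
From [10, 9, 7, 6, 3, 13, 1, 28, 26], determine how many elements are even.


Check each element:
  10 is even
  9 is odd
  7 is odd
  6 is even
  3 is odd
  13 is odd
  1 is odd
  28 is even
  26 is even
Evens: [10, 6, 28, 26]
Count of evens = 4
Final answer: 4


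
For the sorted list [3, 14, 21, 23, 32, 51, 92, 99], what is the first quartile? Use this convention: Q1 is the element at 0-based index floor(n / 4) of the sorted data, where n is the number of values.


The list has n = 8 elements.
Q1 index = floor(8 / 4) = floor(2) = 2
Counting from index 0 in the sorted data, the element at index 2 is 21.
Final answer: 21


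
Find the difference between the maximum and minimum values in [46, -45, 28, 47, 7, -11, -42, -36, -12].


Maximum value: 47
Minimum value: -45
Range = 47 - (-45) = 92
Final answer: 92


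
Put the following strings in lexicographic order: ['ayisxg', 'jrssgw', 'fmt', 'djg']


Compare strings character by character (the first differing letter decides):
  'ayisxg' < 'djg' since 'a' < 'd' at position 1
  'djg' < 'fmt' since 'd' < 'f' at position 1
  'fmt' < 'jrssgw' since 'f' < 'j' at position 1
Chaining these comparisons gives the alphabetical order.
Final answer: ['ayisxg', 'djg', 'fmt', 'jrssgw']


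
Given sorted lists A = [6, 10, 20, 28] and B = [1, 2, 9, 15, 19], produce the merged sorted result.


List A: [6, 10, 20, 28]
List B: [1, 2, 9, 15, 19]
Repeatedly compare the front elements and take the smaller:
  6 vs 1 -> take 1
  6 vs 2 -> take 2
  6 vs 9 -> take 6
  10 vs 9 -> take 9
  10 vs 15 -> take 10
  20 vs 15 -> take 15
  20 vs 19 -> take 19
  B is exhausted; append the rest of A: [20, 28]
Final answer: [1, 2, 6, 9, 10, 15, 19, 20, 28]


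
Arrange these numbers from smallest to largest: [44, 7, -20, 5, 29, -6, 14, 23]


Original list: [44, 7, -20, 5, 29, -6, 14, 23]
Repeatedly take the smallest remaining element:
  Remaining [44, 7, -20, 5, 29, -6, 14, 23] -> smallest is -20
  Remaining [44, 7, 5, 29, -6, 14, 23] -> smallest is -6
  Remaining [44, 7, 5, 29, 14, 23] -> smallest is 5
  Remaining [44, 7, 29, 14, 23] -> smallest is 7
  Remaining [44, 29, 14, 23] -> smallest is 14
  Remaining [44, 29, 23] -> smallest is 23
  Remaining [44, 29] -> smallest is 29
  Remaining [44] -> smallest is 44
Collecting the picks in order gives the sorted list.
Final answer: [-20, -6, 5, 7, 14, 23, 29, 44]


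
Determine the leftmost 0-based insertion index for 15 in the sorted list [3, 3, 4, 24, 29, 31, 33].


List is sorted: [3, 3, 4, 24, 29, 31, 33]
We need the leftmost position where 15 can be inserted, i.e. the first index whose element is >= 15 (or the end of the list if none is).
Binary search with low=0, high=7 (0-based indices):
  low=0, high=7, mid=3: a[3]=24 >= 15, so high = 3
  low=0, high=3, mid=1: a[1]=3 < 15, so low = 2
  low=2, high=3, mid=2: a[2]=4 < 15, so low = 3
Now low = high = 3, so the insertion index is 3.
Final answer: 3


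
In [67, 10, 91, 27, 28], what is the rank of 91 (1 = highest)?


Sort descending: [91, 67, 28, 27, 10]
Find 91 in the sorted list.
91 is at position 1.
Final answer: 1


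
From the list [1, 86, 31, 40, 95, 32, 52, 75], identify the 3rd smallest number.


Sort ascending: [1, 31, 32, 40, 52, 75, 86, 95]
The 3rd element (1-indexed) is at index 2.
Value = 32
Final answer: 32


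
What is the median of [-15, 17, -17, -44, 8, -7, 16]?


First, sort the list: [-44, -17, -15, -7, 8, 16, 17]
The list has 7 elements (odd count).
The middle index is 3 (0-based), and the element there is -7.
Final answer: -7


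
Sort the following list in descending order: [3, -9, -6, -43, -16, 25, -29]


Original list: [3, -9, -6, -43, -16, 25, -29]
Repeatedly take the largest remaining element:
  Remaining [3, -9, -6, -43, -16, 25, -29] -> largest is 25
  Remaining [3, -9, -6, -43, -16, -29] -> largest is 3
  Remaining [-9, -6, -43, -16, -29] -> largest is -6
  Remaining [-9, -43, -16, -29] -> largest is -9
  Remaining [-43, -16, -29] -> largest is -16
  Remaining [-43, -29] -> largest is -29
  Remaining [-43] -> largest is -43
Collecting the picks in order gives the descending list.
Final answer: [25, 3, -6, -9, -16, -29, -43]


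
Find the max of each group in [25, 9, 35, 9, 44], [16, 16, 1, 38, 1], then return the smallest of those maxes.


Find max of each group:
  Group 1: [25, 9, 35, 9, 44] -> max = 44
  Group 2: [16, 16, 1, 38, 1] -> max = 38
Maxes: [44, 38]
Minimum of maxes = 38
Final answer: 38


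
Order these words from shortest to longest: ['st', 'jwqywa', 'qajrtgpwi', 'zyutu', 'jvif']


Compute lengths:
  'st' has length 2
  'jwqywa' has length 6
  'qajrtgpwi' has length 9
  'zyutu' has length 5
  'jvif' has length 4
Lengths in increasing order: 2 < 4 < 5 < 6 < 9
Listing the words in that order gives the answer.
Final answer: ['st', 'jvif', 'zyutu', 'jwqywa', 'qajrtgpwi']


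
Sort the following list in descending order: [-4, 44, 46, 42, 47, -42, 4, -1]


Original list: [-4, 44, 46, 42, 47, -42, 4, -1]
Repeatedly take the largest remaining element:
  Remaining [-4, 44, 46, 42, 47, -42, 4, -1] -> largest is 47
  Remaining [-4, 44, 46, 42, -42, 4, -1] -> largest is 46
  Remaining [-4, 44, 42, -42, 4, -1] -> largest is 44
  Remaining [-4, 42, -42, 4, -1] -> largest is 42
  Remaining [-4, -42, 4, -1] -> largest is 4
  Remaining [-4, -42, -1] -> largest is -1
  Remaining [-4, -42] -> largest is -4
  Remaining [-42] -> largest is -42
Collecting the picks in order gives the descending list.
Final answer: [47, 46, 44, 42, 4, -1, -4, -42]


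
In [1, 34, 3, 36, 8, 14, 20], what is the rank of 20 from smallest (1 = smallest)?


Sort ascending: [1, 3, 8, 14, 20, 34, 36]
Find 20 in the sorted list.
20 is at position 5 (1-indexed).
Final answer: 5


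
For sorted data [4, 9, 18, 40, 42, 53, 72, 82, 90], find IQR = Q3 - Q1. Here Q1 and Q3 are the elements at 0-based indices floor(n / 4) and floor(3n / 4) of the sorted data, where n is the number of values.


The data has n = 9 elements.
Q1 index = floor(9 / 4) = floor(2.25) = 2; Q3 index = floor(3 * 9 / 4) = floor(6.75) = 6
Q1 = element at index 2 = 18
Q3 = element at index 6 = 72
IQR = 72 - 18 = 54
Final answer: 54


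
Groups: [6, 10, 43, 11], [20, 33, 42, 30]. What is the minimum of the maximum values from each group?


Find max of each group:
  Group 1: [6, 10, 43, 11] -> max = 43
  Group 2: [20, 33, 42, 30] -> max = 42
Maxes: [43, 42]
Minimum of maxes = 42
Final answer: 42


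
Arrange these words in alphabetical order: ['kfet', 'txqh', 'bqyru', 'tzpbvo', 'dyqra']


Compare strings character by character (the first differing letter decides):
  'bqyru' < 'dyqra' since 'b' < 'd' at position 1
  'dyqra' < 'kfet' since 'd' < 'k' at position 1
  'kfet' < 'txqh' since 'k' < 't' at position 1
  'txqh' < 'tzpbvo' since 'x' < 'z' at position 2
Chaining these comparisons gives the alphabetical order.
Final answer: ['bqyru', 'dyqra', 'kfet', 'txqh', 'tzpbvo']


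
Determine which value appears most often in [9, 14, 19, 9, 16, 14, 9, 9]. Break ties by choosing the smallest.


Count the frequency of each value:
  9 appears 4 time(s)
  14 appears 2 time(s)
  16 appears 1 time(s)
  19 appears 1 time(s)
Maximum frequency is 4.
Only 9 reaches that frequency, so it is the mode.
Final answer: 9


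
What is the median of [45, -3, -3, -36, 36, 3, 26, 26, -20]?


First, sort the list: [-36, -20, -3, -3, 3, 26, 26, 36, 45]
The list has 9 elements (odd count).
The middle index is 4 (0-based), and the element there is 3.
Final answer: 3


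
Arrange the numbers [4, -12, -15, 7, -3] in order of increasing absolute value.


Compute absolute values:
  |4| = 4
  |-12| = 12
  |-15| = 15
  |7| = 7
  |-3| = 3
Absolute values in increasing order: 3 < 4 < 7 < 12 < 15
Listing the original numbers in that order gives the answer.
Final answer: [-3, 4, 7, -12, -15]


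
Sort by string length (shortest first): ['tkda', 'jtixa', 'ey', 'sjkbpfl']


Compute lengths:
  'tkda' has length 4
  'jtixa' has length 5
  'ey' has length 2
  'sjkbpfl' has length 7
Lengths in increasing order: 2 < 4 < 5 < 7
Listing the words in that order gives the answer.
Final answer: ['ey', 'tkda', 'jtixa', 'sjkbpfl']


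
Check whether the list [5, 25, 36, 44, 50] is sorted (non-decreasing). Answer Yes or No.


Check consecutive pairs:
  5 <= 25? True
  25 <= 36? True
  36 <= 44? True
  44 <= 50? True
Every consecutive pair is in order, so the list is non-decreasing.
Final answer: Yes


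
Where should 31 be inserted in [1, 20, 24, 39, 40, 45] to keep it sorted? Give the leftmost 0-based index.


List is sorted: [1, 20, 24, 39, 40, 45]
We need the leftmost position where 31 can be inserted, i.e. the first index whose element is >= 31 (or the end of the list if none is).
Binary search with low=0, high=6 (0-based indices):
  low=0, high=6, mid=3: a[3]=39 >= 31, so high = 3
  low=0, high=3, mid=1: a[1]=20 < 31, so low = 2
  low=2, high=3, mid=2: a[2]=24 < 31, so low = 3
Now low = high = 3, so the insertion index is 3.
Final answer: 3


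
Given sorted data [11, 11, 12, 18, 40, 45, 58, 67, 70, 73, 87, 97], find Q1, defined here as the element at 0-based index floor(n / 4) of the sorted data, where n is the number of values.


The list has n = 12 elements.
Q1 index = floor(12 / 4) = floor(3) = 3
Counting from index 0 in the sorted data, the element at index 3 is 18.
Final answer: 18


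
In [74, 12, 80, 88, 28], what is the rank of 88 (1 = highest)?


Sort descending: [88, 80, 74, 28, 12]
Find 88 in the sorted list.
88 is at position 1.
Final answer: 1


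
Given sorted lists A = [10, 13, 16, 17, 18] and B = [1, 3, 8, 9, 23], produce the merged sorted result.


List A: [10, 13, 16, 17, 18]
List B: [1, 3, 8, 9, 23]
Repeatedly compare the front elements and take the smaller:
  10 vs 1 -> take 1
  10 vs 3 -> take 3
  10 vs 8 -> take 8
  10 vs 9 -> take 9
  10 vs 23 -> take 10
  13 vs 23 -> take 13
  16 vs 23 -> take 16
  17 vs 23 -> take 17
  18 vs 23 -> take 18
  A is exhausted; append the rest of B: [23]
Final answer: [1, 3, 8, 9, 10, 13, 16, 17, 18, 23]


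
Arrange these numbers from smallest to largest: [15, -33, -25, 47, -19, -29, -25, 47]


Original list: [15, -33, -25, 47, -19, -29, -25, 47]
Repeatedly take the smallest remaining element:
  Remaining [15, -33, -25, 47, -19, -29, -25, 47] -> smallest is -33
  Remaining [15, -25, 47, -19, -29, -25, 47] -> smallest is -29
  Remaining [15, -25, 47, -19, -25, 47] -> smallest is -25
  Remaining [15, 47, -19, -25, 47] -> smallest is -25
  Remaining [15, 47, -19, 47] -> smallest is -19
  Remaining [15, 47, 47] -> smallest is 15
  Remaining [47, 47] -> smallest is 47
  Remaining [47] -> smallest is 47
Collecting the picks in order gives the sorted list.
Final answer: [-33, -29, -25, -25, -19, 15, 47, 47]


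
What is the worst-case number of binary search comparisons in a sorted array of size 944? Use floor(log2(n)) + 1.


Binary search halves the search space each step.
Maximum comparisons = floor(log2(944)) + 1
log2(944) = 9.8826
floor(log2(944)) = 9, so 9 + 1 = 10
Final answer: 10


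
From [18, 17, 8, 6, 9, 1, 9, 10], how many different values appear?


List all unique values:
Distinct values: [1, 6, 8, 9, 10, 17, 18]
Count = 7
Final answer: 7


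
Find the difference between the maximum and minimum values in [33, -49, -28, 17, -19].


Maximum value: 33
Minimum value: -49
Range = 33 - (-49) = 82
Final answer: 82


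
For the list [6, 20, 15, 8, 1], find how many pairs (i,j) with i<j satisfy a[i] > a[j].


For each element, count the later elements that are smaller than it:
  6 (index 0): smaller elements after it = [1] -> 1
  20 (index 1): smaller elements after it = [15, 8, 1] -> 3
  15 (index 2): smaller elements after it = [8, 1] -> 2
  8 (index 3): smaller elements after it = [1] -> 1
Total inversions = 1 + 3 + 2 + 1 = 7
Final answer: 7


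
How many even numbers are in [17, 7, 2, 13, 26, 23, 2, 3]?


Check each element:
  17 is odd
  7 is odd
  2 is even
  13 is odd
  26 is even
  23 is odd
  2 is even
  3 is odd
Evens: [2, 26, 2]
Count of evens = 3
Final answer: 3


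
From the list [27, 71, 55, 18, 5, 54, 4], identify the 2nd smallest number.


Sort ascending: [4, 5, 18, 27, 54, 55, 71]
The 2nd element (1-indexed) is at index 1.
Value = 5
Final answer: 5


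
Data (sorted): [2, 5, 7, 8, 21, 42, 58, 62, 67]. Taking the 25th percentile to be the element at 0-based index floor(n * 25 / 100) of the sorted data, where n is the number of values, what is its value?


The dataset has n = 9 elements.
Index = floor(9 * 25 / 100) = floor(225 / 100) = floor(2.25) = 2
Counting from index 0 in the sorted data, the element at index 2 is 7.
Final answer: 7


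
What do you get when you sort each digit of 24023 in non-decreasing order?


The number 24023 has digits: 2, 4, 0, 2, 3
Sorted: 0, 2, 2, 3, 4
Joining the sorted digits gives the result.
Final answer: 02234


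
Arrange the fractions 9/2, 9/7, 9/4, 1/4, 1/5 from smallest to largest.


Convert to decimal for comparison:
  9/2 = 4.5
  9/7 = 1.2857
  9/4 = 2.25
  1/4 = 0.25
  1/5 = 0.2
Decimals in increasing order: 0.2 < 0.25 < 1.2857 < 2.25 < 4.5
Writing each back as its fraction gives the sorted order.
Final answer: 1/5, 1/4, 9/7, 9/4, 9/2


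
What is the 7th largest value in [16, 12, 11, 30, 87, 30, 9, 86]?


Sort descending: [87, 86, 30, 30, 16, 12, 11, 9]
The 7th element (1-indexed) is at index 6.
Value = 11
Final answer: 11


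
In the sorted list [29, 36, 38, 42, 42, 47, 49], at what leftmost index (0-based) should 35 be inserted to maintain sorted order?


List is sorted: [29, 36, 38, 42, 42, 47, 49]
We need the leftmost position where 35 can be inserted, i.e. the first index whose element is >= 35 (or the end of the list if none is).
Binary search with low=0, high=7 (0-based indices):
  low=0, high=7, mid=3: a[3]=42 >= 35, so high = 3
  low=0, high=3, mid=1: a[1]=36 >= 35, so high = 1
  low=0, high=1, mid=0: a[0]=29 < 35, so low = 1
Now low = high = 1, so the insertion index is 1.
Final answer: 1


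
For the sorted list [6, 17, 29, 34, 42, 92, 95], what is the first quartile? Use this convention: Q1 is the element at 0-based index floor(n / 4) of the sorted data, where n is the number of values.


The list has n = 7 elements.
Q1 index = floor(7 / 4) = floor(1.75) = 1
Counting from index 0 in the sorted data, the element at index 1 is 17.
Final answer: 17


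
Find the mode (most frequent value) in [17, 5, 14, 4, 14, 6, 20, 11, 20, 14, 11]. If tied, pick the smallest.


Count the frequency of each value:
  4 appears 1 time(s)
  5 appears 1 time(s)
  6 appears 1 time(s)
  11 appears 2 time(s)
  14 appears 3 time(s)
  17 appears 1 time(s)
  20 appears 2 time(s)
Maximum frequency is 3.
Only 14 reaches that frequency, so it is the mode.
Final answer: 14


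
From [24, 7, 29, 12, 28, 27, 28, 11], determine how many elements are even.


Check each element:
  24 is even
  7 is odd
  29 is odd
  12 is even
  28 is even
  27 is odd
  28 is even
  11 is odd
Evens: [24, 12, 28, 28]
Count of evens = 4
Final answer: 4


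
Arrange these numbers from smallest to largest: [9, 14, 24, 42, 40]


Original list: [9, 14, 24, 42, 40]
Repeatedly take the smallest remaining element:
  Remaining [9, 14, 24, 42, 40] -> smallest is 9
  Remaining [14, 24, 42, 40] -> smallest is 14
  Remaining [24, 42, 40] -> smallest is 24
  Remaining [42, 40] -> smallest is 40
  Remaining [42] -> smallest is 42
Collecting the picks in order gives the sorted list.
Final answer: [9, 14, 24, 40, 42]


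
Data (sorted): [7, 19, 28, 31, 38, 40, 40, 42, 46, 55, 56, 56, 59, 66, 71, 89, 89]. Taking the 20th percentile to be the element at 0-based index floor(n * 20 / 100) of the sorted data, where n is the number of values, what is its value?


The dataset has n = 17 elements.
Index = floor(17 * 20 / 100) = floor(340 / 100) = floor(3.4) = 3
Counting from index 0 in the sorted data, the element at index 3 is 31.
Final answer: 31


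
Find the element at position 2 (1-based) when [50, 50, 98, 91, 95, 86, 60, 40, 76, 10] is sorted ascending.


Sort ascending: [10, 40, 50, 50, 60, 76, 86, 91, 95, 98]
The 2nd element (1-indexed) is at index 1.
Value = 40
Final answer: 40


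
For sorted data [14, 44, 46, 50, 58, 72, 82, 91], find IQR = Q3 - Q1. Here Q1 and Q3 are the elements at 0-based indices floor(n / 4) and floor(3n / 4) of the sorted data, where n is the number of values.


The data has n = 8 elements.
Q1 index = floor(8 / 4) = floor(2) = 2; Q3 index = floor(3 * 8 / 4) = floor(6) = 6
Q1 = element at index 2 = 46
Q3 = element at index 6 = 82
IQR = 82 - 46 = 36
Final answer: 36


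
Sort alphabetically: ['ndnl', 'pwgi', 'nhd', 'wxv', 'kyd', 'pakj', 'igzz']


Compare strings character by character (the first differing letter decides):
  'igzz' < 'kyd' since 'i' < 'k' at position 1
  'kyd' < 'ndnl' since 'k' < 'n' at position 1
  'ndnl' < 'nhd' since 'd' < 'h' at position 2
  'nhd' < 'pakj' since 'n' < 'p' at position 1
  'pakj' < 'pwgi' since 'a' < 'w' at position 2
  'pwgi' < 'wxv' since 'p' < 'w' at position 1
Chaining these comparisons gives the alphabetical order.
Final answer: ['igzz', 'kyd', 'ndnl', 'nhd', 'pakj', 'pwgi', 'wxv']


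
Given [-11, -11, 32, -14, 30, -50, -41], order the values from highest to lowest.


Original list: [-11, -11, 32, -14, 30, -50, -41]
Repeatedly take the largest remaining element:
  Remaining [-11, -11, 32, -14, 30, -50, -41] -> largest is 32
  Remaining [-11, -11, -14, 30, -50, -41] -> largest is 30
  Remaining [-11, -11, -14, -50, -41] -> largest is -11
  Remaining [-11, -14, -50, -41] -> largest is -11
  Remaining [-14, -50, -41] -> largest is -14
  Remaining [-50, -41] -> largest is -41
  Remaining [-50] -> largest is -50
Collecting the picks in order gives the descending list.
Final answer: [32, 30, -11, -11, -14, -41, -50]


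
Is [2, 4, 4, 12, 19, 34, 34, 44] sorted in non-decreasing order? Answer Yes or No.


Check consecutive pairs:
  2 <= 4? True
  4 <= 4? True
  4 <= 12? True
  12 <= 19? True
  19 <= 34? True
  34 <= 34? True
  34 <= 44? True
Every consecutive pair is in order, so the list is non-decreasing.
Final answer: Yes


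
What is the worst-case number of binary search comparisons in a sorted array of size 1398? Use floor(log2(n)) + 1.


Binary search halves the search space each step.
Maximum comparisons = floor(log2(1398)) + 1
log2(1398) = 10.4491
floor(log2(1398)) = 10, so 10 + 1 = 11
Final answer: 11


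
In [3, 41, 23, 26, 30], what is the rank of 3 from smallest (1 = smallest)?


Sort ascending: [3, 23, 26, 30, 41]
Find 3 in the sorted list.
3 is at position 1 (1-indexed).
Final answer: 1


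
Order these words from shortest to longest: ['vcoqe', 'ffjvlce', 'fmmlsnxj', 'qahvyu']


Compute lengths:
  'vcoqe' has length 5
  'ffjvlce' has length 7
  'fmmlsnxj' has length 8
  'qahvyu' has length 6
Lengths in increasing order: 5 < 6 < 7 < 8
Listing the words in that order gives the answer.
Final answer: ['vcoqe', 'qahvyu', 'ffjvlce', 'fmmlsnxj']


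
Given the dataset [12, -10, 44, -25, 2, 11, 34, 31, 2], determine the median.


First, sort the list: [-25, -10, 2, 2, 11, 12, 31, 34, 44]
The list has 9 elements (odd count).
The middle index is 4 (0-based), and the element there is 11.
Final answer: 11


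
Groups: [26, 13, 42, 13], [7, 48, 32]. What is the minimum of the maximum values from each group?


Find max of each group:
  Group 1: [26, 13, 42, 13] -> max = 42
  Group 2: [7, 48, 32] -> max = 48
Maxes: [42, 48]
Minimum of maxes = 42
Final answer: 42


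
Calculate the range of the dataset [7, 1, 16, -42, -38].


Maximum value: 16
Minimum value: -42
Range = 16 - (-42) = 58
Final answer: 58


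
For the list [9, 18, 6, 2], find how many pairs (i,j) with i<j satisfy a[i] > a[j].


For each element, count the later elements that are smaller than it:
  9 (index 0): smaller elements after it = [6, 2] -> 2
  18 (index 1): smaller elements after it = [6, 2] -> 2
  6 (index 2): smaller elements after it = [2] -> 1
Total inversions = 2 + 2 + 1 = 5
Final answer: 5


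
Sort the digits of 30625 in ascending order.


The number 30625 has digits: 3, 0, 6, 2, 5
Sorted: 0, 2, 3, 5, 6
Joining the sorted digits gives the result.
Final answer: 02356


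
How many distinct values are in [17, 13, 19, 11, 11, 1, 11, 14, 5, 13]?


List all unique values:
Distinct values: [1, 5, 11, 13, 14, 17, 19]
Count = 7
Final answer: 7


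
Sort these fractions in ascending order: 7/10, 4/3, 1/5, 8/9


Convert to decimal for comparison:
  7/10 = 0.7
  4/3 = 1.3333
  1/5 = 0.2
  8/9 = 0.8889
Decimals in increasing order: 0.2 < 0.7 < 0.8889 < 1.3333
Writing each back as its fraction gives the sorted order.
Final answer: 1/5, 7/10, 8/9, 4/3


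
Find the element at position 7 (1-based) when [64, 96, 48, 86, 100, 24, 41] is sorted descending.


Sort descending: [100, 96, 86, 64, 48, 41, 24]
The 7th element (1-indexed) is at index 6.
Value = 24
Final answer: 24


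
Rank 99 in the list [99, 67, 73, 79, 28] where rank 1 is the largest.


Sort descending: [99, 79, 73, 67, 28]
Find 99 in the sorted list.
99 is at position 1.
Final answer: 1


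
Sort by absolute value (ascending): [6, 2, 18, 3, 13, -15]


Compute absolute values:
  |6| = 6
  |2| = 2
  |18| = 18
  |3| = 3
  |13| = 13
  |-15| = 15
Absolute values in increasing order: 2 < 3 < 6 < 13 < 15 < 18
Listing the original numbers in that order gives the answer.
Final answer: [2, 3, 6, 13, -15, 18]


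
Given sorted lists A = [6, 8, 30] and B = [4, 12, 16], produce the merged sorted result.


List A: [6, 8, 30]
List B: [4, 12, 16]
Repeatedly compare the front elements and take the smaller:
  6 vs 4 -> take 4
  6 vs 12 -> take 6
  8 vs 12 -> take 8
  30 vs 12 -> take 12
  30 vs 16 -> take 16
  B is exhausted; append the rest of A: [30]
Final answer: [4, 6, 8, 12, 16, 30]


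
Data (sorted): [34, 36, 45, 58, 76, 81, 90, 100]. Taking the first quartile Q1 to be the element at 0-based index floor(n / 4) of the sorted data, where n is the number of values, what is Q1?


The list has n = 8 elements.
Q1 index = floor(8 / 4) = floor(2) = 2
Counting from index 0 in the sorted data, the element at index 2 is 45.
Final answer: 45


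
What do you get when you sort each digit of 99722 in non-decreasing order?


The number 99722 has digits: 9, 9, 7, 2, 2
Sorted: 2, 2, 7, 9, 9
Joining the sorted digits gives the result.
Final answer: 22799


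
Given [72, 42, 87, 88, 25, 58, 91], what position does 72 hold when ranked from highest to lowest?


Sort descending: [91, 88, 87, 72, 58, 42, 25]
Find 72 in the sorted list.
72 is at position 4.
Final answer: 4


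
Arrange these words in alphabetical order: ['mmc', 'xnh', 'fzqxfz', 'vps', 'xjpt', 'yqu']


Compare strings character by character (the first differing letter decides):
  'fzqxfz' < 'mmc' since 'f' < 'm' at position 1
  'mmc' < 'vps' since 'm' < 'v' at position 1
  'vps' < 'xjpt' since 'v' < 'x' at position 1
  'xjpt' < 'xnh' since 'j' < 'n' at position 2
  'xnh' < 'yqu' since 'x' < 'y' at position 1
Chaining these comparisons gives the alphabetical order.
Final answer: ['fzqxfz', 'mmc', 'vps', 'xjpt', 'xnh', 'yqu']


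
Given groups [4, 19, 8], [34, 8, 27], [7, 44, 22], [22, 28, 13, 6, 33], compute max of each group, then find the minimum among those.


Find max of each group:
  Group 1: [4, 19, 8] -> max = 19
  Group 2: [34, 8, 27] -> max = 34
  Group 3: [7, 44, 22] -> max = 44
  Group 4: [22, 28, 13, 6, 33] -> max = 33
Maxes: [19, 34, 44, 33]
Minimum of maxes = 19
Final answer: 19


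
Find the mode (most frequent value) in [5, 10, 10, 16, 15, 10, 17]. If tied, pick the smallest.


Count the frequency of each value:
  5 appears 1 time(s)
  10 appears 3 time(s)
  15 appears 1 time(s)
  16 appears 1 time(s)
  17 appears 1 time(s)
Maximum frequency is 3.
Only 10 reaches that frequency, so it is the mode.
Final answer: 10


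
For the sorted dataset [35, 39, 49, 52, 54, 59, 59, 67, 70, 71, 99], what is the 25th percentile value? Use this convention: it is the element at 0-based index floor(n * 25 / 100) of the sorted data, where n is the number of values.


The dataset has n = 11 elements.
Index = floor(11 * 25 / 100) = floor(275 / 100) = floor(2.75) = 2
Counting from index 0 in the sorted data, the element at index 2 is 49.
Final answer: 49
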